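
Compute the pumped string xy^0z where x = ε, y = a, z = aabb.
aabb

Given x = '', y = 'a', z = 'aabb' and i = 0:

xy^0z = x + y·y·...·y (0 times) + z
       = '' + 'a'^0 + 'aabb'
       = '' + '' + 'aabb'
       = 'aabb'

The pumped string is 'aabb' with length 4.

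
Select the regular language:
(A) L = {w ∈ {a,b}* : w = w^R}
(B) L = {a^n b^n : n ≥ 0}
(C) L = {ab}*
(C) {ab}*

(C) L = {ab}* is regular.

This can be recognized by a finite automaton (DFA/NFA).
Regular expressions like {ab}* define regular languages.

The other choices are not regular:
- {a^n b^n : n ≥ 0}: After pumping, the number of a's and b's become unequal
- {w ∈ {a,b}* : w = w^R}: After pumping, the string is no longer symmetric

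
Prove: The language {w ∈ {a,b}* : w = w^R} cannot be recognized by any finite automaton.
Assume for contradiction that L is regular, and let p ≥ 1 be the pumping length given by the pumping lemma.
Choose s = a^p b a^p. Then s ∈ L (it reads the same in both directions) and |s| = 2p + 1 ≥ p.
By the pumping lemma, s = xyz for some x, y, z with |xy| ≤ p, |y| ≥ 1, and xy^i z ∈ L for every i ≥ 0.
Since |xy| ≤ p and the first p symbols of s are all a's, y = a^k for some k with 1 ≤ k ≤ p.

Take i = 2: xy²z = a^(p + k) b a^p.
Its reversal is a^p b a^(p + k). These differ because the block of a's before the unique b has length p + k in one and p in the other, and p + k ≠ p since k ≥ 1. So xy²z is not a palindrome, i.e. xy²z ∉ L.

This contradicts the pumping lemma, which requires xy^i z ∈ L for all i ≥ 0.
Hence L = {w ∈ {a,b}* : w = w^R} is not regular. ∎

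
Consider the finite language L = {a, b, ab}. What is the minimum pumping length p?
p = 3

For a finite language L, the pumping lemma holds vacuously if p > max|s| for s ∈ L.

The longest string in L = {a, b, ab} has length 2.
If p = 3, then no string s ∈ L has |s| ≥ p, so the condition is vacuously true.

The minimum pumping length is p = 3.

Why no smaller p works: for any p ≤ 2, the longest string s ∈ L has |s| = 2 ≥ p, so it would
have to be pumpable; but pumping up (i = 2, 3, ...) produces ever longer strings, which cannot all lie in the
finite language L. So the pumping property fails for every p ≤ 2.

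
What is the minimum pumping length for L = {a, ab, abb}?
p = 4

For a finite language L, the pumping lemma holds vacuously if p > max|s| for s ∈ L.

The longest string in L = {a, ab, abb} has length 3.
If p = 4, then no string s ∈ L has |s| ≥ p, so the condition is vacuously true.

The minimum pumping length is p = 4.

Why no smaller p works: for any p ≤ 3, the longest string s ∈ L has |s| = 3 ≥ p, so it would
have to be pumpable; but pumping up (i = 2, 3, ...) produces ever longer strings, which cannot all lie in the
finite language L. So the pumping property fails for every p ≤ 3.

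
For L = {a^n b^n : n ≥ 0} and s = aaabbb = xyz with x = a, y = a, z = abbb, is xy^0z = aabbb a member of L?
No

xy⁰z = a · ε · abbb = aabbb.
aabbb has 2 a's and 3 b's; 2 ≠ 3, so it is not in L.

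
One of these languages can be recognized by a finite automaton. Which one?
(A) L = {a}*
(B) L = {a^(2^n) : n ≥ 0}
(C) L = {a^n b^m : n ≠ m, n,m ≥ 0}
(A) {a}*

(A) L = {a}* is regular.

This can be recognized by a finite automaton (DFA/NFA).
Regular expressions like {a}* define regular languages.

The other choices are not regular:
- {a^n b^m : n ≠ m, n,m ≥ 0}: After pumping a's, we can make n = m
- {a^(2^n) : n ≥ 0}: After pumping, length is no longer a power of 2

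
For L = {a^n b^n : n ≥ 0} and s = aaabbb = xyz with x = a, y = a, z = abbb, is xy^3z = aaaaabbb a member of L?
No

xy³z = a · aaa · abbb = aaaaabbb.
aaaaabbb has 5 a's and 3 b's; 5 ≠ 3, so it is not in L.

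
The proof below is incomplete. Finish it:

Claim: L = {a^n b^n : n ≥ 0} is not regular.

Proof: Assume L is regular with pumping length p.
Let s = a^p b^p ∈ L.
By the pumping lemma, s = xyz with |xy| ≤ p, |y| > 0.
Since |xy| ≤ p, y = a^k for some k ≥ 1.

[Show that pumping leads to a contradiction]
Consider xy²z = a^(p+k) b^p.

Since k ≥ 1, we have p + k > p.
So xy²z has more a's than b's: (p+k) a's vs p b's.
This means xy²z ∉ L because a^n b^n requires equal counts.

This contradicts the pumping lemma which states xy²z ∈ L.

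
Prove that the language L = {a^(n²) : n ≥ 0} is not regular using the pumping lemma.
Assume for contradiction that L is regular, and let p ≥ 1 be the pumping length given by the pumping lemma.
Choose s = a^(p²). Then s ∈ L and |s| = p² ≥ p.
By the pumping lemma, s = xyz for some x, y, z with |xy| ≤ p, |y| ≥ 1, and xy^i z ∈ L for every i ≥ 0.
Here y = a^k for some k with 1 ≤ k ≤ |xy| ≤ p.

Take i = 2: |xy²z| = p² + k.
Now p² < p² + k ≤ p² + p < p² + 2p + 1 = (p + 1)².
So |xy²z| lies strictly between the consecutive squares p² and (p + 1)², hence is not a perfect square, and xy²z ∉ L.

This contradicts the pumping lemma, which requires xy^i z ∈ L for all i ≥ 0.
Hence L = {a^(n²) : n ≥ 0} is not regular. ∎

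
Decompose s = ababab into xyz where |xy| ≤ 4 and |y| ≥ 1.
x = 'a', y = 'b', z = 'abab'

For s = ababab and p = 4, one valid decomposition is:
- x = 'a' (length 1)
- y = 'b' (length 1)
- z = 'abab' (length 4)

Verification:
- xyz = 'a' + 'b' + 'abab' = ababab ✓
- |xy| = 2 ≤ 4 ✓
- |y| = 1 > 0 ✓

All pumping lemma constraints are satisfied.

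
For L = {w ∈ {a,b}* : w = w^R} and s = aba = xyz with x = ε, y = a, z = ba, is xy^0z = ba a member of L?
No

xy⁰z = ε · ε · ba = ba.
ba reversed is ab ≠ ba, so it is not a palindrome and is not in L.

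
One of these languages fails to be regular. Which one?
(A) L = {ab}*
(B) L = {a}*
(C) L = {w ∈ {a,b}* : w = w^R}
(C) {w ∈ {a,b}* : w = w^R}

(C) L = {w ∈ {a,b}* : w = w^R} is NOT regular.

The pumping lemma can be used to prove this:
After pumping, the string is no longer symmetric

The other languages are regular because they can be recognized by finite automata.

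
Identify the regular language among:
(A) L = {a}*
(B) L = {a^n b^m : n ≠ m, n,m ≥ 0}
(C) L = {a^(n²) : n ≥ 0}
(A) {a}*

(A) L = {a}* is regular.

This can be recognized by a finite automaton (DFA/NFA).
Regular expressions like {a}* define regular languages.

The other choices are not regular:
- {a^(n²) : n ≥ 0}: After pumping, length is no longer a perfect square
- {a^n b^m : n ≠ m, n,m ≥ 0}: After pumping a's, we can make n = m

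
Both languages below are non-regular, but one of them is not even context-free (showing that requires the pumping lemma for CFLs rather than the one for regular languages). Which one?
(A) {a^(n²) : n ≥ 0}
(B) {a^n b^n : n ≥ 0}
(A) {a^(n²) : n ≥ 0}

(A) {a^(n²) : n ≥ 0} requires the CFL pumping lemma.

- {a^n b^n : n ≥ 0} is context-free (but not regular)
  • Can be shown non-regular with the regular pumping lemma
  • After pumping, the number of a's and b's become unequal

- {a^(n²) : n ≥ 0} is NOT context-free
  • Requires the CFL pumping lemma to prove
  • Gaps between squares grow unboundedly

The CFL pumping lemma is "stronger" in that it can prove non-membership
in the larger class of context-free languages.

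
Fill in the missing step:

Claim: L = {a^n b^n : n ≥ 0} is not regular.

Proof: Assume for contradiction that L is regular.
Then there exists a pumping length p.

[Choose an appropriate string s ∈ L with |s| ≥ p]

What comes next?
s = a^p b^p

This string is in L (has equal a's and b's) and has length 2p ≥ p.
Any decomposition xyz with |xy| ≤ p means y consists only of a's,
so pumping will unbalance the counts.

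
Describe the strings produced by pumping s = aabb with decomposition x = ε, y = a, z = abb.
{xy^i z : i ≥ 0} = {a^(i+1) b^2 : i ≥ 0} = {abb, aabb, aaabb, ...}

With x = ε, y = a, z = abb: Starting with aabb and pumping the first 'a' (z = abb keeps the second 'a'), we get strings with i+1 a's followed by 2 b's for i = 0, 1, 2, ...; note bb is not produced because z always contributes one a.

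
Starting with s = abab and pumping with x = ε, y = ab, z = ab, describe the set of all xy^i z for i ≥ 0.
{xy^i z : i ≥ 0} = {(ab)^(i+1) : i ≥ 0} = {ab, abab, ababab, ...}

With x = ε, y = ab, z = ab: Pumping 'ab' gives strings of alternating a's and b's.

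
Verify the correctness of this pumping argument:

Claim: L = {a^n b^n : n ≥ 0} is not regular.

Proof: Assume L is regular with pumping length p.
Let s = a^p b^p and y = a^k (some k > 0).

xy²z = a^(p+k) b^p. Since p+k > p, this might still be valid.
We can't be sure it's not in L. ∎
The proof is INCORRECT.

Error: The conclusion is wrong.
xy²z = a^(p+k) b^p is definitely NOT in L because the number of a's (p+k) ≠ number of b's (p).
The proof incorrectly doubts what is actually a valid contradiction.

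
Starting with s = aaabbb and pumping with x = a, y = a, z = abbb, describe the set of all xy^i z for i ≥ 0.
{xy^i z : i ≥ 0} = {a^(2+i) b^3 : i ≥ 0} = {aabbb, aaabbb, aaaabbb, ...}

With x = a, y = a, z = abbb: Starting with aaabbb and pumping the second 'a', we get strings with 2+i a's followed by 3 b's for i = 0, 1, 2, ...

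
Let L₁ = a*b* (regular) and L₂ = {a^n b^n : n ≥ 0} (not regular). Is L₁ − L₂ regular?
No — L₁ − L₂ is not regular.

a*b* − {a^n b^n} = {a^n b^m : n ≠ m}. If this were regular, then its complement intersected with a*b*, namely {a^n b^n : n ≥ 0}, would be regular too (closure under complement and intersection) — contradiction. So L₁ − L₂ is not regular.

Note that the bare facts "L₁ regular, L₂ non-regular" do not settle the question by themselves: the closure of regular languages under ∪, ∩, complement and difference applies only when BOTH operands are regular. With a non-regular operand the result can come out regular or non-regular depending on the specific languages, so one has to work out L₁ − L₂ for this particular pair, as above.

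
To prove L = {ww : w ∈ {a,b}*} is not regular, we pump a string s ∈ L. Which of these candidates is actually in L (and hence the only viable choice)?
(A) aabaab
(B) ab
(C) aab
(A) aabaab

The pumping lemma is applied to a string s that lies in L, so first check membership of each option:
- (A) aabaab splits into halves aab · aab, which are equal, so it is in L (w = aab) ✓
- (B) ab has length 2; its halves are a and b, which differ, so it is not in L ✗
- (C) aab has odd length 3, so it cannot be written as ww and is not in L ✗

Only (A) aabaab is in L, so it is the only candidate that could play the role of s.
(In a complete proof one picks s in terms of the pumping length p so that |s| ≥ p is guaranteed; a fixed string like aabaab illustrates the shape of such an s.)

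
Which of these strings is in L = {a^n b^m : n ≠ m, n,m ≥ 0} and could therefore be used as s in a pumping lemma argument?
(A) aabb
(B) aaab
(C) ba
(B) aaab

The pumping lemma is applied to a string s that lies in L, so first check membership of each option:
- (A) aabb = a^2 b^2 has n = m = 2, so it is not in L ✗
- (B) aaab = a^3 b^1 with 3 ≠ 1, so it is in L ✓
- (C) ba has an a after a b, so it is not of the form a^n b^m and is not in L ✗

Only (B) aaab is in L, so it is the only candidate that could play the role of s.
(In a complete proof one picks s in terms of the pumping length p so that |s| ≥ p is guaranteed; a fixed string like aaab illustrates the shape of such an s.)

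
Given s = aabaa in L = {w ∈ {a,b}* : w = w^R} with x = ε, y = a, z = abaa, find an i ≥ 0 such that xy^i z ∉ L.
i = 0

xy⁰z = ε · ε · abaa = abaa; abaa reversed is aaba ≠ abaa, so it is not a palindrome and is not in L.
(Other choices also work, e.g. i = 2, 3; only i = 1 is guaranteed to stay in L since xy¹z = s.)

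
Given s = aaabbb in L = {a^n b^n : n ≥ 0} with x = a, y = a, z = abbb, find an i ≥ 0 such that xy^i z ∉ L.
i = 2

xy²z = a · aa · abbb = aaaabbb; aaaabbb has 4 a's and 3 b's; 4 ≠ 3, so it is not in L.
(Other choices also work, e.g. i = 0, 3; only i = 1 is guaranteed to stay in L since xy¹z = s.)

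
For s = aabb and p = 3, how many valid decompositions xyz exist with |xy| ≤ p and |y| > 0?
6

For s = 'aabb' with pumping length p = 3:

Constraints: |xy| ≤ 3, |y| > 0

Valid decompositions (|xy| ≤ p, |y| ≥ 1):
  • x='', y='a', z='abb'
  • x='a', y='a', z='bb'
  • x='', y='aa', z='bb'
  • x='aa', y='b', z='b'
  • x='a', y='ab', z='b'
  • x='', y='aab', z='b'

Total count: 6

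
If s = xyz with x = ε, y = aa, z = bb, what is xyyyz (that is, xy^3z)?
aaaaaabb

Given x = '', y = 'aa', z = 'bb' and i = 3:

xy^3z = x + y·y·...·y (3 times) + z
       = '' + 'aa'^3 + 'bb'
       = '' + 'aaaaaa' + 'bb'
       = 'aaaaaabb'

The pumped string is 'aaaaaabb' with length 8.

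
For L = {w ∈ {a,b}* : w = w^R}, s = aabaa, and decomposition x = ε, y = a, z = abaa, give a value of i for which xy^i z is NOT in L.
i = 2

xy²z = ε · aa · abaa = aaabaa; aaabaa reversed is aabaaa ≠ aaabaa, so it is not a palindrome and is not in L.
(Other choices also work, e.g. i = 0, 3; only i = 1 is guaranteed to stay in L since xy¹z = s.)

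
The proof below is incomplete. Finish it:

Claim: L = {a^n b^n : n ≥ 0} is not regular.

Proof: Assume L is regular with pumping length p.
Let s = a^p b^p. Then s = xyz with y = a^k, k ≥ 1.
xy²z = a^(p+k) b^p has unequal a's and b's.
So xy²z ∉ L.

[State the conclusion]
This contradicts the pumping lemma for regular languages,
which guarantees xy^i z ∈ L for all i ≥ 0.

Since our assumption that L is regular leads to a contradiction,
we conclude that L = {a^n b^n : n ≥ 0} is NOT regular. ∎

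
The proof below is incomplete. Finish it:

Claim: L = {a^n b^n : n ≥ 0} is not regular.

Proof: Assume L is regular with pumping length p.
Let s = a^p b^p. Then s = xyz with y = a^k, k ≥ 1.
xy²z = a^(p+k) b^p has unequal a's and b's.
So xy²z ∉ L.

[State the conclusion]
This contradicts the pumping lemma for regular languages,
which guarantees xy^i z ∈ L for all i ≥ 0.

Since our assumption that L is regular leads to a contradiction,
we conclude that L = {a^n b^n : n ≥ 0} is NOT regular. ∎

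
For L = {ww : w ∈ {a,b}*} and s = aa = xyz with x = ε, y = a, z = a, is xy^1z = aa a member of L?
Yes

xy¹z = ε · a · a = aa.
aa splits into halves a · a, which are equal, so it is in L (w = a).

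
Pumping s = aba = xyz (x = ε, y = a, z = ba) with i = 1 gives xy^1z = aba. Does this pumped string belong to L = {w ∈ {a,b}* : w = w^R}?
Yes

xy¹z = ε · a · ba = aba.
aba reversed is aba, the same string, so it is a palindrome and is in L.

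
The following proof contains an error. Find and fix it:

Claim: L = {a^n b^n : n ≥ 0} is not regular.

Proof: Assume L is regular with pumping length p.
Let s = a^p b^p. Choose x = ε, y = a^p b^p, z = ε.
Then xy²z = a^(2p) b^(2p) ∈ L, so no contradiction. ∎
Error: The decomposition violates |xy| ≤ p. With y = a^p b^p, |xy| = |y| = 2p > p. (The proof also miscomputes xy²z, which would be a^p b^p a^p b^p rather than a^(2p) b^(2p), and it wrongly treats one harmless decomposition as settling the matter — the prover does not get to choose the decomposition.)

Correction: The pumping lemma requires |xy| ≤ p, and the argument must handle every decomposition satisfying |xy| ≤ p, |y| ≥ 1. Since s starts with p a's, any such y consists only of a's, say y = a^k with k ≥ 1. Then xy²z = a^(p+k) b^p has unequal numbers of a's and b's, so xy²z ∉ L — the required contradiction.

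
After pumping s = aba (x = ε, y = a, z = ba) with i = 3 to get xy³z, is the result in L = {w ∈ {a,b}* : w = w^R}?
No

xy³z = ε · aaa · ba = aaaba.
aaaba reversed is abaaa ≠ aaaba, so it is not a palindrome and is not in L.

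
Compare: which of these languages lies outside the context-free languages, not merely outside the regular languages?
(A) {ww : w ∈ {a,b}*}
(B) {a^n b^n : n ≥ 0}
(A) {ww : w ∈ {a,b}*}

(A) {ww : w ∈ {a,b}*} requires the CFL pumping lemma.

- {a^n b^n : n ≥ 0} is context-free (but not regular)
  • Can be shown non-regular with the regular pumping lemma
  • After pumping, the number of a's and b's become unequal

- {ww : w ∈ {a,b}*} is NOT context-free
  • Requires the CFL pumping lemma to prove
  • Cannot verify equality of two arbitrary substrings

The CFL pumping lemma is "stronger" in that it can prove non-membership
in the larger class of context-free languages.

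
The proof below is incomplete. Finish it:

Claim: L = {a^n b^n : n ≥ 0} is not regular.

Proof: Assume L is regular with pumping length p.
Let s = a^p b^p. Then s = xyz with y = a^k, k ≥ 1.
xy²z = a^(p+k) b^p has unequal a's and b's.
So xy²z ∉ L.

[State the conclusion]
This contradicts the pumping lemma for regular languages,
which guarantees xy^i z ∈ L for all i ≥ 0.

Since our assumption that L is regular leads to a contradiction,
we conclude that L = {a^n b^n : n ≥ 0} is NOT regular. ∎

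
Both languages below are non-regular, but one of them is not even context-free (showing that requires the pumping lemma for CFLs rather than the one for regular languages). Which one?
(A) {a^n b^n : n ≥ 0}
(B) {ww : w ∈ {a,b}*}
(B) {ww : w ∈ {a,b}*}

(B) {ww : w ∈ {a,b}*} requires the CFL pumping lemma.

- {a^n b^n : n ≥ 0} is context-free (but not regular)
  • Can be shown non-regular with the regular pumping lemma
  • After pumping, the number of a's and b's become unequal

- {ww : w ∈ {a,b}*} is NOT context-free
  • Requires the CFL pumping lemma to prove
  • Even a PDA cannot compare two arbitrary halves symbol by symbol; CFL pumping on a^p b^p a^p b^p fails

The CFL pumping lemma is "stronger" in that it can prove non-membership
in the larger class of context-free languages.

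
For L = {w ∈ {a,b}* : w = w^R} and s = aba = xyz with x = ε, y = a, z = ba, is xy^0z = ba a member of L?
No

xy⁰z = ε · ε · ba = ba.
ba reversed is ab ≠ ba, so it is not a palindrome and is not in L.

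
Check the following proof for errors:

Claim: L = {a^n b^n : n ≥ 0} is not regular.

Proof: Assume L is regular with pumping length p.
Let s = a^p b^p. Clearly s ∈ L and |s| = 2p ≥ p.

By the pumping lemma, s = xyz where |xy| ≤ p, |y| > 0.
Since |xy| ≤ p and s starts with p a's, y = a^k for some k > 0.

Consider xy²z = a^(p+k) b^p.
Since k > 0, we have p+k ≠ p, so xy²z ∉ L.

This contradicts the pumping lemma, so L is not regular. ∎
The proof is correct.

This proof is valid because:
1. The string s = a^p b^p is correctly in L
2. The decomposition analysis is correct: y must consist only of a's
3. The contradiction is valid: pumping increases a's but not b's
4. The conclusion follows logically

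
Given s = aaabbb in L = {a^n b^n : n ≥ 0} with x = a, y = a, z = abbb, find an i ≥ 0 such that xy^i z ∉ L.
i = 2

xy²z = a · aa · abbb = aaaabbb; aaaabbb has 4 a's and 3 b's; 4 ≠ 3, so it is not in L.
(Other choices also work, e.g. i = 0, 3; only i = 1 is guaranteed to stay in L since xy¹z = s.)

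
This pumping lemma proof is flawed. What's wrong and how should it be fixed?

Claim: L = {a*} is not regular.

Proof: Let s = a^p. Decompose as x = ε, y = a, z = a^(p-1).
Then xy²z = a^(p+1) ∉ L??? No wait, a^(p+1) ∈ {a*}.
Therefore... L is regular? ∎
Error: The proof attempts to show a*  is not regular, but a* IS regular!

Correction: a* is a regular language (recognized by a simple DFA with one accepting state and self-loop on 'a'). The pumping lemma can only prove non-regularity, not regularity. For regular languages, pumping always works.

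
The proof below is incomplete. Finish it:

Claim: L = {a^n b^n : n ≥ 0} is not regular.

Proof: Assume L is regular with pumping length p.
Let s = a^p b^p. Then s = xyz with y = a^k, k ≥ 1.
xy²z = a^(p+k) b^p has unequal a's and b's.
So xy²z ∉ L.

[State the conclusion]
This contradicts the pumping lemma for regular languages,
which guarantees xy^i z ∈ L for all i ≥ 0.

Since our assumption that L is regular leads to a contradiction,
we conclude that L = {a^n b^n : n ≥ 0} is NOT regular. ∎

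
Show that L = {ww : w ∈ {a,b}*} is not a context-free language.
Assume for contradiction that L is context-free, and let p ≥ 1 be the pumping length given by the pumping lemma for CFLs.
Choose s = a^p b^p a^p b^p. Then s ∈ L (take w = a^p b^p) and |s| = 4p ≥ p.
By the CFL pumping lemma, s = uvxyz for some u, v, x, y, z with |vxy| ≤ p, |vy| ≥ 1, and uv^i xy^i z ∈ L for every i ≥ 0.

Write s as four blocks A₁ B₁ A₂ B₂ with A₁ = A₂ = a^p and B₁ = B₂ = b^p. Since |vxy| ≤ p, the window vxy lies inside at most two adjacent blocks. Take i = 0 and let t = uxz, so |t| = 4p − |vy| with 1 ≤ |vy| ≤ p. If |t| is odd, t ∉ L immediately, so assume |vy| is even (hence |vy| ≥ 2) and |t|/2 = 2p − |vy|/2, which satisfies p ≤ |t|/2 ≤ 2p − 1.

Case 1 (vxy inside A₁B₁): t = a^(p−j) b^(p−l) a^p b^p with j + l = |vy|. The second half of t has length < 2p, so it is a suffix of the trailing a^p b^p and ends in b; the first half is a^(p−j) b^(p−l) a^((j+l)/2), which ends in a because (j+l)/2 ≥ 1. The halves differ, so t ∉ L.

Case 2 (vxy inside B₁A₂, straddling the middle): t = a^p b^(p−j) a^(p−l) b^p with j + l = |vy|. If t = ww, then w is a prefix of t of length ≥ p, so w begins with a^p; and w is a suffix of t of length ≥ p, so w ends with b^p. That forces |w| ≥ 2p, contradicting |w| = |t|/2 ≤ 2p − 1. So t ∉ L.

Case 3 (vxy inside A₂B₂): t = a^p b^p a^(p−j) b^(p−l) with j + l = |vy|. The first half of t is a prefix of a^p b^p, so it begins with a; the second half is b^((j+l)/2) a^(p−j) b^(p−l), which begins with b. The halves differ, so t ∉ L.

In every case uv⁰xy⁰z = uxz ∉ L.

This contradicts the CFL pumping lemma, which requires uv^i xy^i z ∈ L for all i ≥ 0.
Hence L = {ww : w ∈ {a,b}*} is not context-free. ∎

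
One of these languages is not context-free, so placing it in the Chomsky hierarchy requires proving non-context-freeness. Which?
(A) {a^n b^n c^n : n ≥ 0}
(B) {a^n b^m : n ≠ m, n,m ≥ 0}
(A) {a^n b^n c^n : n ≥ 0}

(A) {a^n b^n c^n : n ≥ 0} requires the CFL pumping lemma.

- {a^n b^m : n ≠ m, n,m ≥ 0} is context-free (but not regular)
  • Can be shown non-regular with the regular pumping lemma
  • After pumping a's, we can make n = m

- {a^n b^n c^n : n ≥ 0} is NOT context-free
  • Requires the CFL pumping lemma to prove
  • Cannot maintain three equal counts simultaneously

The CFL pumping lemma is "stronger" in that it can prove non-membership
in the larger class of context-free languages.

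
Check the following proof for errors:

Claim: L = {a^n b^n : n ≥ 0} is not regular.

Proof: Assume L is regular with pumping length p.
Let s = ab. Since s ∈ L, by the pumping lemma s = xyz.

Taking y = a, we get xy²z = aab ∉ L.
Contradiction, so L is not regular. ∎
The proof is INCORRECT.

Error: The string s = ab may be shorter than p.
The pumping lemma only applies to strings with |s| ≥ p, and p is not under our control.
We must choose s in terms of p, e.g. s = a^p b^p, to ensure |s| ≥ p.
(The proof also fixes one particular y; a valid argument must handle every decomposition with |xy| ≤ p and |y| ≥ 1 — for s = a^p b^p this forces y = a^k, and then xy²z = a^(p+k) b^p ∉ L.)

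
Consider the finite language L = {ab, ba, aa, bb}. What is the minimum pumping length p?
p = 3

For a finite language L, the pumping lemma holds vacuously if p > max|s| for s ∈ L.

The longest string in L = {ab, ba, aa, bb} has length 2.
If p = 3, then no string s ∈ L has |s| ≥ p, so the condition is vacuously true.

The minimum pumping length is p = 3.

Why no smaller p works: for any p ≤ 2, the longest string s ∈ L has |s| = 2 ≥ p, so it would
have to be pumpable; but pumping up (i = 2, 3, ...) produces ever longer strings, which cannot all lie in the
finite language L. So the pumping property fails for every p ≤ 2.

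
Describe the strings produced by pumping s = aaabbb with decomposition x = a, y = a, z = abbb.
{xy^i z : i ≥ 0} = {a^(2+i) b^3 : i ≥ 0} = {aabbb, aaabbb, aaaabbb, ...}

With x = a, y = a, z = abbb: Starting with aaabbb and pumping the second 'a', we get strings with 2+i a's followed by 3 b's for i = 0, 1, 2, ...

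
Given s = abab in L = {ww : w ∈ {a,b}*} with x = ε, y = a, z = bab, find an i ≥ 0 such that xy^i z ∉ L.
i = 2

xy²z = ε · aa · bab = aabab; aabab has odd length 5, so it cannot be written as ww and is not in L.
(Other choices also work, e.g. i = 0, 3; only i = 1 is guaranteed to stay in L since xy¹z = s.)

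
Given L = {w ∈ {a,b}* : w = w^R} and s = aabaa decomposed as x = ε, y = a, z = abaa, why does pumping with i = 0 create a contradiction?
xy⁰z = abaa ∉ L

Pumping with i = 0 replaces y = a by y⁰ = ε:
- Original: s = xyz = aabaa; aabaa reversed is aabaa, the same string, so it is a palindrome and is in L
- Pumped: xy⁰z = ε · ε · abaa = abaa
- abaa reversed is aaba ≠ abaa, so it is not a palindrome and is not in L

The pumping lemma would require xy⁰z ∈ L, so this decomposition yields a contradiction.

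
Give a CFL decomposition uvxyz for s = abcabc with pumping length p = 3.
u='ab', v='c', x='a', y='b', z='c'

For s = abcabc with pumping length p = 3:

One valid decomposition:
- u = 'ab'
- v = 'c'
- x = 'a'
- y = 'b'
- z = 'c'

Verification:
- uvxyz = 'ab' + 'c' + 'a' + 'b' + 'c' = abcabc ✓
- |vxy| = |'cab'| = 3 ≤ 3 ✓
- |vy| = |'cb'| = 2 > 0 ✓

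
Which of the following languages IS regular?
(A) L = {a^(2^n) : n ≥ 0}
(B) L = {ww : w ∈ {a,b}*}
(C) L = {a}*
(C) {a}*

(C) L = {a}* is regular.

This can be recognized by a finite automaton (DFA/NFA).
Regular expressions like {a}* define regular languages.

The other choices are not regular:
- {a^(2^n) : n ≥ 0}: After pumping, length is no longer a power of 2
- {ww : w ∈ {a,b}*}: After pumping, the two halves no longer match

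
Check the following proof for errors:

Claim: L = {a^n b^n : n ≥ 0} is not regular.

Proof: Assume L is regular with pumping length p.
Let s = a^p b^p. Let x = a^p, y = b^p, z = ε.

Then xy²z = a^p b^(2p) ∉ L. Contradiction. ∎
The proof is INCORRECT.

Error: The decomposition violates |xy| ≤ p.
With x = a^p and y = b^p, we have |xy| = 2p > p.
The pumping lemma requires |xy| ≤ p, so y must be within the first p characters.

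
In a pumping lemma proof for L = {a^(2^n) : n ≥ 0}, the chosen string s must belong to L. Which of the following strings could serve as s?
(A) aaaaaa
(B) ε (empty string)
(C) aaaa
(C) aaaa

The pumping lemma is applied to a string s that lies in L, so first check membership of each option:
- (A) aaaaaa has length 6, strictly between 2^2 = 4 and 2^3 = 8, so it is not in L ✗
- (B) ε has length 0, which is not a power of 2, so it is not in L ✗
- (C) aaaa has length 4 = 2^2, so it is in L ✓

Only (C) aaaa is in L, so it is the only candidate that could play the role of s.
(In a complete proof one picks s in terms of the pumping length p so that |s| ≥ p is guaranteed; a fixed string like aaaa illustrates the shape of such an s.)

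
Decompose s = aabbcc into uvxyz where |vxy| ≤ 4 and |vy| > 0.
u='a', v='a', x='bb', y='c', z='c'

For s = aabbcc with pumping length p = 4:

One valid decomposition:
- u = 'a'
- v = 'a'
- x = 'bb'
- y = 'c'
- z = 'c'

Verification:
- uvxyz = 'a' + 'a' + 'bb' + 'c' + 'c' = aabbcc ✓
- |vxy| = |'abbc'| = 4 ≤ 4 ✓
- |vy| = |'ac'| = 2 > 0 ✓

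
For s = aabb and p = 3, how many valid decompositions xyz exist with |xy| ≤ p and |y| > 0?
6

For s = 'aabb' with pumping length p = 3:

Constraints: |xy| ≤ 3, |y| > 0

Valid decompositions (|xy| ≤ p, |y| ≥ 1):
  • x='', y='a', z='abb'
  • x='a', y='a', z='bb'
  • x='', y='aa', z='bb'
  • x='aa', y='b', z='b'
  • x='a', y='ab', z='b'
  • x='', y='aab', z='b'

Total count: 6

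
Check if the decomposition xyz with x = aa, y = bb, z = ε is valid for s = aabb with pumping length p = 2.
Violated: |xy| ≤ p

The decomposition x = aa, y = bb, z = ε for s = aabb with p = 2
violates the constraint: |xy| ≤ p

|xy| = |aabb| = 4 > 2 = p. The decomposition puts too many characters in xy.

Pumping lemma constraints:
1. xyz = s (decomposition is valid)
2. |xy| ≤ p
3. |y| > 0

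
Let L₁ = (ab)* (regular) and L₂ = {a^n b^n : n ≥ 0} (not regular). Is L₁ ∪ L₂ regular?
No — L₁ ∪ L₂ is not regular.

Let U = (ab)* ∪ {a^n b^n}. If U were regular, then U ∩ aa*bb* would be regular (closure under intersection with a regular language). But (ab)* ∩ aa*bb* = {ab} and {a^n b^n} ∩ aa*bb* = {a^n b^n : n ≥ 1}, so U ∩ aa*bb* = {a^n b^n : n ≥ 1}, which is not regular. Hence U is not regular.

Note that the bare facts "L₁ regular, L₂ non-regular" do not settle the question by themselves: the closure of regular languages under ∪, ∩, complement and difference applies only when BOTH operands are regular. With a non-regular operand the result can come out regular or non-regular depending on the specific languages, so one has to work out L₁ ∪ L₂ for this particular pair, as above.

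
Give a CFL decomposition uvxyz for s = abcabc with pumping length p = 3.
u='ab', v='c', x='a', y='b', z='c'

For s = abcabc with pumping length p = 3:

One valid decomposition:
- u = 'ab'
- v = 'c'
- x = 'a'
- y = 'b'
- z = 'c'

Verification:
- uvxyz = 'ab' + 'c' + 'a' + 'b' + 'c' = abcabc ✓
- |vxy| = |'cab'| = 3 ≤ 3 ✓
- |vy| = |'cb'| = 2 > 0 ✓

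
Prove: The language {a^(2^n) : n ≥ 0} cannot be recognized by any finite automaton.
Assume for contradiction that L is regular, and let p ≥ 1 be the pumping length given by the pumping lemma.
Choose s = a^(2^p). Then s ∈ L and |s| = 2^p ≥ p.
By the pumping lemma, s = xyz for some x, y, z with |xy| ≤ p, |y| ≥ 1, and xy^i z ∈ L for every i ≥ 0.
Here y = a^k for some k with 1 ≤ k ≤ |xy| ≤ p, and p < 2^p.

Take i = 2: |xy²z| = 2^p + k.
Now 2^p < 2^p + k ≤ 2^p + p < 2^p + 2^p = 2^(p+1).
So |xy²z| lies strictly between the consecutive powers of two 2^p and 2^(p+1), hence is not a power of 2, and xy²z ∉ L.

This contradicts the pumping lemma, which requires xy^i z ∈ L for all i ≥ 0.
Hence L = {a^(2^n) : n ≥ 0} is not regular. ∎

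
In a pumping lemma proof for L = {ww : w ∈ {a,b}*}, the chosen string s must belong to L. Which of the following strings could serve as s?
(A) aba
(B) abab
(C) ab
(B) abab

The pumping lemma is applied to a string s that lies in L, so first check membership of each option:
- (A) aba has odd length 3, so it cannot be written as ww and is not in L ✗
- (B) abab splits into halves ab · ab, which are equal, so it is in L (w = ab) ✓
- (C) ab has length 2; its halves are a and b, which differ, so it is not in L ✗

Only (B) abab is in L, so it is the only candidate that could play the role of s.
(In a complete proof one picks s in terms of the pumping length p so that |s| ≥ p is guaranteed; a fixed string like abab illustrates the shape of such an s.)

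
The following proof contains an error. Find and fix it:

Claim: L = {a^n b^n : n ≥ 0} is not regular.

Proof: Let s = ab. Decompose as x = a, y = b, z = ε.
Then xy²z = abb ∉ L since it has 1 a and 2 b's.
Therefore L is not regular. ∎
Error: The string s = ab might be shorter than the pumping length p.

Correction: Choose s = a^p b^p to ensure |s| ≥ p. Also, the decomposition is wrong: with |xy| ≤ p, y cannot include b's when s starts with p a's.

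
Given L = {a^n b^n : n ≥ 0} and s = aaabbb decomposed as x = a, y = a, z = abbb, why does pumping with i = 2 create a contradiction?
xy²z = aaaabbb ∉ L

Pumping with i = 2 replaces y = a by y² = aa:
- Original: s = xyz = aaabbb; aaabbb = a^3 b^3 has equal counts (3 = 3), so it is in L
- Pumped: xy²z = a · aa · abbb = aaaabbb
- aaaabbb has 4 a's and 3 b's; 4 ≠ 3, so it is not in L

The pumping lemma would require xy²z ∈ L, so this decomposition yields a contradiction.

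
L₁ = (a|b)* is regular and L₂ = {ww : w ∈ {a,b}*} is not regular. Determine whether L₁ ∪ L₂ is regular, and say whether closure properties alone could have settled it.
Yes — L₁ ∪ L₂ is regular.

{ww} ⊆ (a|b)*, so L₁ ∪ L₂ = (a|b)*, which is regular.

Note that the bare facts "L₁ regular, L₂ non-regular" do not settle the question by themselves: the closure of regular languages under ∪, ∩, complement and difference applies only when BOTH operands are regular. With a non-regular operand the result can come out regular or non-regular depending on the specific languages, so one has to work out L₁ ∪ L₂ for this particular pair, as above.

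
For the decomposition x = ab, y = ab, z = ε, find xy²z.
ababab

Given x = 'ab', y = 'ab', z = '' and i = 2:

xy^2z = x + y·y·...·y (2 times) + z
       = 'ab' + 'ab'^2 + ''
       = 'ab' + 'abab' + ''
       = 'ababab'

The pumped string is 'ababab' with length 6.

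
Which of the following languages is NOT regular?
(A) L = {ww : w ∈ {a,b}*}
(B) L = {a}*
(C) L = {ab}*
(A) {ww : w ∈ {a,b}*}

(A) L = {ww : w ∈ {a,b}*} is NOT regular.

The pumping lemma can be used to prove this:
After pumping, the two halves no longer match

The other languages are regular because they can be recognized by finite automata.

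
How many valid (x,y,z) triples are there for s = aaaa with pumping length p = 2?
3

For s = 'aaaa' with pumping length p = 2:

Constraints: |xy| ≤ 2, |y| > 0

Valid decompositions (|xy| ≤ p, |y| ≥ 1):
  • x='', y='a', z='aaa'
  • x='a', y='a', z='aa'
  • x='', y='aa', z='aa'

Total count: 3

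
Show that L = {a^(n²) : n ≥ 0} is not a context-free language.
Assume for contradiction that L is context-free, and let p ≥ 1 be the pumping length given by the pumping lemma for CFLs.
Choose s = a^(p²). Then s ∈ L and |s| = p² ≥ p.
By the CFL pumping lemma, s = uvxyz for some u, v, x, y, z with |vxy| ≤ p, |vy| ≥ 1, and uv^i xy^i z ∈ L for every i ≥ 0.
All symbols are a's, so only lengths matter: let k = |vy|, with 1 ≤ k ≤ |vxy| ≤ p.

Take i = 2: |uv²xy²z| = p² + k, and p² < p² + k ≤ p² + p < (p + 1)².
So the length lies strictly between consecutive squares and is not a perfect square; uv²xy²z ∉ L.

This contradicts the CFL pumping lemma, which requires uv^i xy^i z ∈ L for all i ≥ 0.
Hence L = {a^(n²) : n ≥ 0} is not context-free. ∎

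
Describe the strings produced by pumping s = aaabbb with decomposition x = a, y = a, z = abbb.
{xy^i z : i ≥ 0} = {a^(2+i) b^3 : i ≥ 0} = {aabbb, aaabbb, aaaabbb, ...}

With x = a, y = a, z = abbb: Starting with aaabbb and pumping the second 'a', we get strings with 2+i a's followed by 3 b's for i = 0, 1, 2, ...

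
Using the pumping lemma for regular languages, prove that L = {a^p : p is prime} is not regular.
Assume for contradiction that L is regular, and let p ≥ 1 be the pumping length given by the pumping lemma.
Choose a prime q with q ≥ p (one exists because there are infinitely many primes) and let s = a^q. Then s ∈ L and |s| = q ≥ p.
By the pumping lemma, s = xyz for some x, y, z with |xy| ≤ p, |y| ≥ 1, and xy^i z ∈ L for every i ≥ 0.
Here y = a^k for some k with 1 ≤ k ≤ p, and xy^i z = a^(q + (i − 1)k) for every i ≥ 0.

Take i = q + 1: |xy^(q+1) z| = q + qk = q(k + 1).
Both factors satisfy q ≥ 2 and k + 1 ≥ 2, so q(k + 1) is composite, and xy^(q+1) z ∉ L.

This contradicts the pumping lemma, which requires xy^i z ∈ L for all i ≥ 0.
Hence L = {a^p : p is prime} is not regular. ∎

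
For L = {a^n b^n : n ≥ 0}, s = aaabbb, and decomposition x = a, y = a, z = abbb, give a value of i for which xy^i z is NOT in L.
i = 2

xy²z = a · aa · abbb = aaaabbb; aaaabbb has 4 a's and 3 b's; 4 ≠ 3, so it is not in L.
(Other choices also work, e.g. i = 0, 3; only i = 1 is guaranteed to stay in L since xy¹z = s.)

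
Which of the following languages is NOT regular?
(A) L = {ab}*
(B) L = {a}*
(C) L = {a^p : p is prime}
(C) {a^p : p is prime}

(C) L = {a^p : p is prime} is NOT regular.

The pumping lemma can be used to prove this:
After pumping, the length becomes composite

The other languages are regular because they can be recognized by finite automata.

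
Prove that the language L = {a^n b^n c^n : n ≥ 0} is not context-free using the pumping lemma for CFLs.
Assume for contradiction that L is context-free, and let p ≥ 1 be the pumping length given by the pumping lemma for CFLs.
Choose s = a^p b^p c^p. Then s ∈ L and |s| = 3p ≥ p.
By the CFL pumping lemma, s = uvxyz for some u, v, x, y, z with |vxy| ≤ p, |vy| ≥ 1, and uv^i xy^i z ∈ L for every i ≥ 0.

Because |vxy| ≤ p, the window vxy cannot contain both an a and a c: any substring of s containing both must include the entire block b^p plus at least one a and one c, so it has length ≥ p + 2 > p.
Hence at least one of the letters a, c does not occur in vy at all.

Take i = 0: the string uxz is obtained from s by deleting |vy| ≥ 1 symbols, so |uxz| = 3p − |vy| < 3p.
But the letter (a or c) that does not occur in vy still occurs exactly p times in uxz. Every string of L with exactly p copies of some letter is a^p b^p c^p, of length 3p. Since |uxz| < 3p, uxz ∉ L.

This contradicts the CFL pumping lemma, which requires uv^i xy^i z ∈ L for all i ≥ 0.
Hence L = {a^n b^n c^n : n ≥ 0} is not context-free. ∎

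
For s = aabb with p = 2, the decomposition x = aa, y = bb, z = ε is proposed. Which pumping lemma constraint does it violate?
Violated: |xy| ≤ p

The decomposition x = aa, y = bb, z = ε for s = aabb with p = 2
violates the constraint: |xy| ≤ p

|xy| = |aabb| = 4 > 2 = p. The decomposition puts too many characters in xy.

Pumping lemma constraints:
1. xyz = s (decomposition is valid)
2. |xy| ≤ p
3. |y| > 0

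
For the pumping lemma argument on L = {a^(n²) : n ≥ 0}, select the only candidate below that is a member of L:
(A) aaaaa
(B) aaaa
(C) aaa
(B) aaaa

The pumping lemma is applied to a string s that lies in L, so first check membership of each option:
- (A) aaaaa has length 5, strictly between 2² = 4 and 3² = 9, so it is not in L ✗
- (B) aaaa has length 4 = 2², a perfect square, so it is in L ✓
- (C) aaa has length 3, strictly between 1² = 1 and 2² = 4, so it is not in L ✗

Only (B) aaaa is in L, so it is the only candidate that could play the role of s.
(In a complete proof one picks s in terms of the pumping length p so that |s| ≥ p is guaranteed; a fixed string like aaaa illustrates the shape of such an s.)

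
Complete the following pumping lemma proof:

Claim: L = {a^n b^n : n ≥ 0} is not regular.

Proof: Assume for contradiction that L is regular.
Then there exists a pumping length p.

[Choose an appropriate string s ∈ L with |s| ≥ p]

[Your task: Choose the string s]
s = a^p b^p

This string is in L (has equal a's and b's) and has length 2p ≥ p.
Any decomposition xyz with |xy| ≤ p means y consists only of a's,
so pumping will unbalance the counts.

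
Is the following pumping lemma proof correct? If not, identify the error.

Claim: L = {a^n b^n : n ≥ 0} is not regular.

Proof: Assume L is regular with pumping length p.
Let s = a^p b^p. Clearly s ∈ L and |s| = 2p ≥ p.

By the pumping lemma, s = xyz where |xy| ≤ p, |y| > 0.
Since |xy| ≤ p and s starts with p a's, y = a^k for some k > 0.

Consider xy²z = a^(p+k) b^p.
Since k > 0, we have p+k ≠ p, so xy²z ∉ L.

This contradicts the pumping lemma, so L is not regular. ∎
The proof is correct.

This proof is valid because:
1. The string s = a^p b^p is correctly in L
2. The decomposition analysis is correct: y must consist only of a's
3. The contradiction is valid: pumping increases a's but not b's
4. The conclusion follows logically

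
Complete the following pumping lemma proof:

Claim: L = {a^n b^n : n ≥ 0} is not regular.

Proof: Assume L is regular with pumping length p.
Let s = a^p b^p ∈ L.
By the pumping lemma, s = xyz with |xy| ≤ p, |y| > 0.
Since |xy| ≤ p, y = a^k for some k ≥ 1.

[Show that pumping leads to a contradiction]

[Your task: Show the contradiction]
Consider xy²z = a^(p+k) b^p.

Since k ≥ 1, we have p + k > p.
So xy²z has more a's than b's: (p+k) a's vs p b's.
This means xy²z ∉ L because a^n b^n requires equal counts.

This contradicts the pumping lemma which states xy²z ∈ L.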